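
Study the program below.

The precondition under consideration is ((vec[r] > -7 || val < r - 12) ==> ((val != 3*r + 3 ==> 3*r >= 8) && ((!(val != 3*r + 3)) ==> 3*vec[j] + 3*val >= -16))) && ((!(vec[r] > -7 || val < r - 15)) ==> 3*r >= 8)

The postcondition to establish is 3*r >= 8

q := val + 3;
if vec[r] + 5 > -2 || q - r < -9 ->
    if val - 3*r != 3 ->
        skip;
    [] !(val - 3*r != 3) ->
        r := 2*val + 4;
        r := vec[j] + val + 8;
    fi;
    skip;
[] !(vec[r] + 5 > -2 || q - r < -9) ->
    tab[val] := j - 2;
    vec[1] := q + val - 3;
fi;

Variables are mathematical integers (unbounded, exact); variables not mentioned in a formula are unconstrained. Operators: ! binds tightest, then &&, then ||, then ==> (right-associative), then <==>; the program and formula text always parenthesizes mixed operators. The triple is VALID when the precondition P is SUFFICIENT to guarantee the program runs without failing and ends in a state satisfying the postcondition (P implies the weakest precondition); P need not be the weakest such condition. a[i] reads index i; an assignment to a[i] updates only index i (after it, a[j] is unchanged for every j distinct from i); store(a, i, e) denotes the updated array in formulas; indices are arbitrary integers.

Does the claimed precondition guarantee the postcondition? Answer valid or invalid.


Working backward. After the program, 3*r >= 8 must hold.
Then branch requires (val != 3*r + 3 ==> 3*r >= 8) && ((!(val != 3*r + 3)) ==> 3*vec[j] + 3*val >= -16); else branch requires 3*r >= 8.
Before the if: ((vec[r] > -7 || q < r - 9) ==> ((val != 3*r + 3 ==> 3*r >= 8) && ((!(val != 3*r + 3)) ==> 3*vec[j] + 3*val >= -16))) && ((!(vec[r] > -7 || q < r - 9)) ==> 3*r >= 8)
Before q := val + 3: ((vec[r] > -7 || val < r - 12) ==> ((val != 3*r + 3 ==> 3*r >= 8) && ((!(val != 3*r + 3)) ==> 3*vec[j] + 3*val >= -16))) && ((!(vec[r] > -7 || val < r - 12)) ==> 3*r >= 8)
The weakest precondition is ((vec[r] > -7 || val < r - 12) ==> ((val != 3*r + 3 ==> 3*r >= 8) && ((!(val != 3*r + 3)) ==> 3*vec[j] + 3*val >= -16))) && ((!(vec[r] > -7 || val < r - 12)) ==> 3*r >= 8).
Check whether ((vec[r] > -7 || val < r - 12) ==> ((val != 3*r + 3 ==> 3*r >= 8) && ((!(val != 3*r + 3)) ==> 3*vec[j] + 3*val >= -16))) && ((!(vec[r] > -7 || val < r - 15)) ==> 3*r >= 8) implies it.
Every state satisfying the precondition satisfies the weakest precondition: the implication holds.
Answer: valid


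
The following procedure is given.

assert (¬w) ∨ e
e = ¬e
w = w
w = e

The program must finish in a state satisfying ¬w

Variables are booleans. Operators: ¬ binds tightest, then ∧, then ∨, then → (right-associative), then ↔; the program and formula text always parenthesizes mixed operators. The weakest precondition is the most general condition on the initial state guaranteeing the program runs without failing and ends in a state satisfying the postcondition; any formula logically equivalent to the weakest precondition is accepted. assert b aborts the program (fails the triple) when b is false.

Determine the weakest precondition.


Working backward. After the program, ¬w must hold.
Before w := e: ¬e
Before w := w: ¬e
Before e := ¬e: e
Before assert (¬w) ∨ e: ((¬w) ∨ e) ∧ e
Answer: WP = ((¬w) ∨ e) ∧ e


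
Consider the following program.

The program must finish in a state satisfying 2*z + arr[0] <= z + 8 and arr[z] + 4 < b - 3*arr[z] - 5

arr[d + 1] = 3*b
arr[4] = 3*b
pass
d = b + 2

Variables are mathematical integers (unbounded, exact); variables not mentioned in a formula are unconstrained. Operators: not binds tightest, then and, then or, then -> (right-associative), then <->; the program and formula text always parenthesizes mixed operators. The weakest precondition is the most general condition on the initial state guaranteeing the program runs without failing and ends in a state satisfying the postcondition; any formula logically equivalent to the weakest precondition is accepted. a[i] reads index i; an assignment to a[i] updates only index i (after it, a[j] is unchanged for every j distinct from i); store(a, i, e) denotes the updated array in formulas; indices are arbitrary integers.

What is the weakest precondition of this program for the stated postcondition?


Working backward. After the program, the postcondition 2*z + arr[0] <= z + 8 and arr[z] + 4 < b - 3*arr[z] - 5 must hold; in canonical form it is arr[0] + z <= 8 and 4*arr[z] < b - 9.
Before d := b + 2: arr[0] + z <= 8 and 4*arr[z] < b - 9
Before skip: arr[0] + z <= 8 and 4*arr[z] < b - 9
Before arr[4] := 3*b: arr[0] + z <= 8 and 4*store(arr, 4, 3*b)[z] < b - 9
Before arr[d + 1] := 3*b: store(arr, d + 1, 3*b)[0] + z <= 8 and 4*store(store(arr, d + 1, 3*b), 4, 3*b)[z] < b - 9
Answer: WP = store(arr, d + 1, 3*b)[0] + z <= 8 and 4*store(store(arr, d + 1, 3*b), 4, 3*b)[z] < b - 9


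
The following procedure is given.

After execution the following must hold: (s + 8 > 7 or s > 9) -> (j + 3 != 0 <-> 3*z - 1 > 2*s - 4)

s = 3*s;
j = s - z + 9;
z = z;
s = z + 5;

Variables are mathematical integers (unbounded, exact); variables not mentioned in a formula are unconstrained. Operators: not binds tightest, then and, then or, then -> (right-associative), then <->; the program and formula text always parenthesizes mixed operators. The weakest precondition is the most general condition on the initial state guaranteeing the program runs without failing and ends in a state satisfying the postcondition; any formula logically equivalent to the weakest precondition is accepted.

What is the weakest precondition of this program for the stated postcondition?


Working backward. After the program, the postcondition (s + 8 > 7 or s > 9) -> (j + 3 != 0 <-> 3*z - 1 > 2*s - 4) must hold; in canonical form it is (s > -1 or s > 9) -> (j != -3 <-> 3*z > 2*s - 3).
Before s := z + 5: (z > -6 or z > 4) -> (j != -3 <-> z > 7)
Before z := z: (z > -6 or z > 4) -> (j != -3 <-> z > 7)
Before j := s - z + 9: (z > -6 or z > 4) -> (s != z - 12 <-> z > 7)
Before s := 3*s: (z > -6 or z > 4) -> (3*s != z - 12 <-> z > 7)
Answer: WP = (z > -6 or z > 4) -> (3*s != z - 12 <-> z > 7)


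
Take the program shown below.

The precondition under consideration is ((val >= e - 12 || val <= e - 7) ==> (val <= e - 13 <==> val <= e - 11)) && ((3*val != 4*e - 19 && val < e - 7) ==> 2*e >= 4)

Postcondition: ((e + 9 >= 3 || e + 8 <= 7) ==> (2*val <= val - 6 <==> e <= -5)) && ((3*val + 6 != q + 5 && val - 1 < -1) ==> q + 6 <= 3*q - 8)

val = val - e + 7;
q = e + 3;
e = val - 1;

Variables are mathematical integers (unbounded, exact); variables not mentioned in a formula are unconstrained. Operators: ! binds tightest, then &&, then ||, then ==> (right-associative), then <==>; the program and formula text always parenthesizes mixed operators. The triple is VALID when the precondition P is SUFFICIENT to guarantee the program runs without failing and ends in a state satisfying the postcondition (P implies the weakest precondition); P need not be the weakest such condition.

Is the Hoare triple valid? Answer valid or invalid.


Working backward. After the program, the postcondition ((e + 9 >= 3 || e + 8 <= 7) ==> (2*val <= val - 6 <==> e <= -5)) && ((3*val + 6 != q + 5 && val - 1 < -1) ==> q + 6 <= 3*q - 8) must hold; in canonical form it is ((e >= -6 || e <= -1) ==> (val <= -6 <==> e <= -5)) && ((3*val != q - 1 && val < 0) ==> 2*q >= 14).
Before e := val - 1: ((val >= -5 || val <= 0) ==> (val <= -6 <==> val <= -4)) && ((3*val != q - 1 && val < 0) ==> 2*q >= 14)
Before q := e + 3: ((val >= -5 || val <= 0) ==> (val <= -6 <==> val <= -4)) && ((3*val != e + 2 && val < 0) ==> 2*e >= 8)
Before val := val - e + 7: ((val >= e - 12 || val <= e - 7) ==> (val <= e - 13 <==> val <= e - 11)) && ((3*val != 4*e - 19 && val < e - 7) ==> 2*e >= 8)
The weakest precondition is ((val >= e - 12 || val <= e - 7) ==> (val <= e - 13 <==> val <= e - 11)) && ((3*val != 4*e - 19 && val < e - 7) ==> 2*e >= 8).
Check whether ((val >= e - 12 || val <= e - 7) ==> (val <= e - 13 <==> val <= e - 11)) && ((3*val != 4*e - 19 && val < e - 7) ==> 2*e >= 4) implies it.
Countermodel: at the initial state e = 2, val = -11, the precondition holds but the weakest precondition fails.
Answer: invalid


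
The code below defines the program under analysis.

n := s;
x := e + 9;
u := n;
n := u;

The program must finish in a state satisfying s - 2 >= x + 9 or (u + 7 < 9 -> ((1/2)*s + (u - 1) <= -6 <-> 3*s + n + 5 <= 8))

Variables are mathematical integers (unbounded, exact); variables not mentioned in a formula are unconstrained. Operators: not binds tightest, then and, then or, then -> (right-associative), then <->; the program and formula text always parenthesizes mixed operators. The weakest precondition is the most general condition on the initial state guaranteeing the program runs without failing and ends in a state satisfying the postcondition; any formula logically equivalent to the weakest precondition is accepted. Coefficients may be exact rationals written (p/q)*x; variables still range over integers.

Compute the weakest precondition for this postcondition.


Working backward. After the program, the postcondition s - 2 >= x + 9 or (u + 7 < 9 -> ((1/2)*s + (u - 1) <= -6 <-> 3*s + n + 5 <= 8)) must hold; in canonical form it is s >= x + 11 or (u < 2 -> ((1/2)*s + u <= -5 <-> n + 3*s <= 3)).
Before n := u: s >= x + 11 or (u < 2 -> ((1/2)*s + u <= -5 <-> 3*s + u <= 3))
Before u := n: s >= x + 11 or (n < 2 -> (n + (1/2)*s <= -5 <-> n + 3*s <= 3))
Before x := e + 9: s >= e + 20 or (n < 2 -> (n + (1/2)*s <= -5 <-> n + 3*s <= 3))
Before n := s: s >= e + 20 or (s < 2 -> ((3/2)*s <= -5 <-> 4*s <= 3))
Answer: WP = s >= e + 20 or (s < 2 -> ((3/2)*s <= -5 <-> 4*s <= 3))


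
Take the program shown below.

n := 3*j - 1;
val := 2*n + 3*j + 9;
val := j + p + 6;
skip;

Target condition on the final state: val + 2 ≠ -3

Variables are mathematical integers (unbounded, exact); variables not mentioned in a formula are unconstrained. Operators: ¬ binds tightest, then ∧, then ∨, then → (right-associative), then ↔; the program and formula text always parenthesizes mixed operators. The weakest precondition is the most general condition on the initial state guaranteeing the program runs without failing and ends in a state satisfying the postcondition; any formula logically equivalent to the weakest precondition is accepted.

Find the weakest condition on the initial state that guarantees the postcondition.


Working backward. After the program, the postcondition val + 2 ≠ -3 must hold; in canonical form it is val ≠ -5.
Before skip: val ≠ -5
Before val := j + p + 6: j + p ≠ -11
Before val := 2*n + 3*j + 9: j + p ≠ -11
Before n := 3*j - 1: j + p ≠ -11
Answer: WP = j + p ≠ -11


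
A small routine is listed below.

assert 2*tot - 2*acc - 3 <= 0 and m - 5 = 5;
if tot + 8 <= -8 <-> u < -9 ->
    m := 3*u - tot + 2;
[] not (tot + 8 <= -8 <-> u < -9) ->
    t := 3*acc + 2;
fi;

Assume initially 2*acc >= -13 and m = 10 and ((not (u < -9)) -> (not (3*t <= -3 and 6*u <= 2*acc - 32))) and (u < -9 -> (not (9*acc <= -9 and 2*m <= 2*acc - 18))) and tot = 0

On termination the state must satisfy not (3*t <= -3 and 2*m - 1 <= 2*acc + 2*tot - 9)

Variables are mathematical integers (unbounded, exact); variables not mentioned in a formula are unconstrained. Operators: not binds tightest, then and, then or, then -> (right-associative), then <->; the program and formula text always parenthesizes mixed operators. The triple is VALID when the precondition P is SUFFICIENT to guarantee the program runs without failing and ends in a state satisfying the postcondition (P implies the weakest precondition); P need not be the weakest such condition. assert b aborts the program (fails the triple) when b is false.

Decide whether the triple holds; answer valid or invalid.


Working backward. After the program, the postcondition not (3*t <= -3 and 2*m - 1 <= 2*acc + 2*tot - 9) must hold; in canonical form it is not (3*t <= -3 and 2*m <= 2*acc + 2*tot - 8).
Then branch requires not (3*t <= -3 and 6*u <= 2*acc + 4*tot - 12); else branch requires not (9*acc <= -9 and 2*m <= 2*acc + 2*tot - 8).
Before the if: ((tot <= -16 <-> u < -9) -> (not (3*t <= -3 and 6*u <= 2*acc + 4*tot - 12))) and ((not (tot <= -16 <-> u < -9)) -> (not (9*acc <= -9 and 2*m <= 2*acc + 2*tot - 8)))
Before assert 2*tot - 2*acc - 3 <= 0 and m - 5 = 5: 2*tot <= 2*acc + 3 and m = 10 and ((tot <= -16 <-> u < -9) -> (not (3*t <= -3 and 6*u <= 2*acc + 4*tot - 12))) and ((not (tot <= -16 <-> u < -9)) -> (not (9*acc <= -9 and 2*m <= 2*acc + 2*tot - 8)))
The weakest precondition is 2*tot <= 2*acc + 3 and m = 10 and ((tot <= -16 <-> u < -9) -> (not (3*t <= -3 and 6*u <= 2*acc + 4*tot - 12))) and ((not (tot <= -16 <-> u < -9)) -> (not (9*acc <= -9 and 2*m <= 2*acc + 2*tot - 8))).
Check whether 2*acc >= -13 and m = 10 and ((not (u < -9)) -> (not (3*t <= -3 and 6*u <= 2*acc - 32))) and (u < -9 -> (not (9*acc <= -9 and 2*m <= 2*acc - 18))) and tot = 0 implies it.
Countermodel: at the initial state acc = -2, m = 10, t = -1, tot = 0, u = 0, the precondition holds but the weakest precondition fails.
Answer: invalid


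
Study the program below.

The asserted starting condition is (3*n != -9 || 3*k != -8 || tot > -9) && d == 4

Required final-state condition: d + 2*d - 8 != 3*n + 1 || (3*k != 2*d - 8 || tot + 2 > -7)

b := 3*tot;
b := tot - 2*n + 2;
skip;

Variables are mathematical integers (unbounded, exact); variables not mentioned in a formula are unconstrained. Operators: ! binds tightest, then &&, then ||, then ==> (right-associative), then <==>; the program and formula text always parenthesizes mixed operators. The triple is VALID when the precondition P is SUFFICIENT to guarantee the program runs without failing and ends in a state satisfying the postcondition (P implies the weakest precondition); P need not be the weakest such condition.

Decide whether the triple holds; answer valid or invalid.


Working backward. After the program, the postcondition d + 2*d - 8 != 3*n + 1 || (3*k != 2*d - 8 || tot + 2 > -7) must hold; in canonical form it is 3*d != 3*n + 9 || 3*k != 2*d - 8 || tot > -9.
Before skip: 3*d != 3*n + 9 || 3*k != 2*d - 8 || tot > -9
Before b := tot - 2*n + 2: 3*d != 3*n + 9 || 3*k != 2*d - 8 || tot > -9
Before b := 3*tot: 3*d != 3*n + 9 || 3*k != 2*d - 8 || tot > -9
The weakest precondition is 3*d != 3*n + 9 || 3*k != 2*d - 8 || tot > -9.
Check whether (3*n != -9 || 3*k != -8 || tot > -9) && d == 4 implies it.
Countermodel: at the initial state d = 4, k = 0, n = 1, tot = -9, the precondition holds but the weakest precondition fails.
Answer: invalid


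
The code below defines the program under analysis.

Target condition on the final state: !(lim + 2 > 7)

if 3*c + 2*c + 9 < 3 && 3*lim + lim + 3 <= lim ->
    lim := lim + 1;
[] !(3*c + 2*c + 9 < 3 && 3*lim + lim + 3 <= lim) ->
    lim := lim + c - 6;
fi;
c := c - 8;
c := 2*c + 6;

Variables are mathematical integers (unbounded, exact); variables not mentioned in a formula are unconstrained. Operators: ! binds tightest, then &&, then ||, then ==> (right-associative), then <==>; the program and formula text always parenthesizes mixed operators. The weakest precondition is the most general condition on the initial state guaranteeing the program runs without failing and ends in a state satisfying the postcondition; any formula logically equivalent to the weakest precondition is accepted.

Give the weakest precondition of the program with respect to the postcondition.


Working backward. After the program, the postcondition !(lim + 2 > 7) must hold; in canonical form it is !(lim > 5).
Before c := 2*c + 6: !(lim > 5)
Before c := c - 8: !(lim > 5)
Then branch requires !(lim > 4); else branch requires !(c + lim > 11).
Before the if: ((5*c < -6 && 3*lim <= -3) ==> (!(lim > 4))) && ((!(5*c < -6 && 3*lim <= -3)) ==> (!(c + lim > 11)))
Answer: WP = ((5*c < -6 && 3*lim <= -3) ==> (!(lim > 4))) && ((!(5*c < -6 && 3*lim <= -3)) ==> (!(c + lim > 11)))


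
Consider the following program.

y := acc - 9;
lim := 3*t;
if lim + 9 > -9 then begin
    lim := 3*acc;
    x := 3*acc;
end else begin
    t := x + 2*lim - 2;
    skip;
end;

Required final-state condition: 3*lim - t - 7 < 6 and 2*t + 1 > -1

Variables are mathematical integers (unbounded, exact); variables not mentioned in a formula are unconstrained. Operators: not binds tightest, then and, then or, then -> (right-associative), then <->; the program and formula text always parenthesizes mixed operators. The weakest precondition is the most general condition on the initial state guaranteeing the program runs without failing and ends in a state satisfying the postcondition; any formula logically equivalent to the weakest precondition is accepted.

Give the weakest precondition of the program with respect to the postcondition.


Working backward. After the program, the postcondition 3*lim - t - 7 < 6 and 2*t + 1 > -1 must hold; in canonical form it is 3*lim < t + 13 and 2*t > -2.
Then branch requires 9*acc < t + 13 and 2*t > -2; else branch requires lim < x + 11 and 4*lim + 2*x > 2.
Before the if: (lim > -18 -> (9*acc < t + 13 and 2*t > -2)) and ((not (lim > -18)) -> (lim < x + 11 and 4*lim + 2*x > 2))
Before lim := 3*t: (3*t > -18 -> (9*acc < t + 13 and 2*t > -2)) and ((not (3*t > -18)) -> (3*t < x + 11 and 12*t + 2*x > 2))
Before y := acc - 9: (3*t > -18 -> (9*acc < t + 13 and 2*t > -2)) and ((not (3*t > -18)) -> (3*t < x + 11 and 12*t + 2*x > 2))
Answer: WP = (3*t > -18 -> (9*acc < t + 13 and 2*t > -2)) and ((not (3*t > -18)) -> (3*t < x + 11 and 12*t + 2*x > 2))


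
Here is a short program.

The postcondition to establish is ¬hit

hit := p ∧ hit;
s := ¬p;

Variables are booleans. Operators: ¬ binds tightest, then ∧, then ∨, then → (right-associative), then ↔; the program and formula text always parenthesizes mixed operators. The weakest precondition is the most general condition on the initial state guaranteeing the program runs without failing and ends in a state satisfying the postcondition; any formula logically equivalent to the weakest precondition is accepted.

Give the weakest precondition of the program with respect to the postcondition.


Working backward. After the program, ¬hit must hold.
Before s := ¬p: ¬hit
Before hit := p ∧ hit: ¬(p ∧ hit)
Answer: WP = ¬(p ∧ hit)


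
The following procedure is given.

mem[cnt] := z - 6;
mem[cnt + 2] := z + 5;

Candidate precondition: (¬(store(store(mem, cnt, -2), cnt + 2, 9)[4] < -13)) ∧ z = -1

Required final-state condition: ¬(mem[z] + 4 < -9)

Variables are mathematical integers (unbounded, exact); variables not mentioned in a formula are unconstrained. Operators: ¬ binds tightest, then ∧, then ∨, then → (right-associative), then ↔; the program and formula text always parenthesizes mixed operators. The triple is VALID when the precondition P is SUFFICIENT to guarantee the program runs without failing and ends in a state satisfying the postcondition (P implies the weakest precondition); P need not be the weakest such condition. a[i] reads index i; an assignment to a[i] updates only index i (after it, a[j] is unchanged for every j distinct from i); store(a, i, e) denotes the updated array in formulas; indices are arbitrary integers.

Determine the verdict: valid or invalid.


Working backward. After the program, the postcondition ¬(mem[z] + 4 < -9) must hold; in canonical form it is ¬(mem[z] < -13).
Before mem[cnt + 2] := z + 5: ¬(store(mem, cnt + 2, z + 5)[z] < -13)
Before mem[cnt] := z - 6: ¬(store(store(mem, cnt, z - 6), cnt + 2, z + 5)[z] < -13)
The weakest precondition is ¬(store(store(mem, cnt, z - 6), cnt + 2, z + 5)[z] < -13).
Check whether (¬(store(store(mem, cnt, -2), cnt + 2, 9)[4] < -13)) ∧ z = -1 implies it.
Countermodel: at the initial state cnt = -15525, mem = {[-15525] = 3, [-15523] = 3, [-1] = -14, [4] = 0, elsewhere 3}, z = -1, the precondition holds but the weakest precondition fails.
Answer: invalid


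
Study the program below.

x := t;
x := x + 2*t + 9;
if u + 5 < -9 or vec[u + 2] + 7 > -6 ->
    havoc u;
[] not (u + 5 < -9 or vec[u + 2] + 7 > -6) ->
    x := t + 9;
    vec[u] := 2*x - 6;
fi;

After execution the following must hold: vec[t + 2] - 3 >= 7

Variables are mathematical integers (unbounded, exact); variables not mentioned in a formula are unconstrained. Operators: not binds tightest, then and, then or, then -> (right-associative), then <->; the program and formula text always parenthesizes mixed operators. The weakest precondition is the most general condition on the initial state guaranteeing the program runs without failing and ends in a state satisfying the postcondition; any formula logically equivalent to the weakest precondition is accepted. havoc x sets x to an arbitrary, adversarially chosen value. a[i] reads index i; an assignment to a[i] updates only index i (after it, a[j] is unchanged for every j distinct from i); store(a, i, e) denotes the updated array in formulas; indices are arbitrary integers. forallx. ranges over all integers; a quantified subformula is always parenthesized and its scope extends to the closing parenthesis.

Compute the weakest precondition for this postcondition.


Working backward. After the program, the postcondition vec[t + 2] - 3 >= 7 must hold; in canonical form it is vec[t + 2] >= 10.
Then branch requires vec[t + 2] >= 10; else branch requires store(vec, u, 2*t + 12)[t + 2] >= 10.
Before the if: ((u < -14 or vec[u + 2] > -13) -> vec[t + 2] >= 10) and ((not (u < -14 or vec[u + 2] > -13)) -> store(vec, u, 2*t + 12)[t + 2] >= 10)
Before x := x + 2*t + 9: ((u < -14 or vec[u + 2] > -13) -> vec[t + 2] >= 10) and ((not (u < -14 or vec[u + 2] > -13)) -> store(vec, u, 2*t + 12)[t + 2] >= 10)
Before x := t: ((u < -14 or vec[u + 2] > -13) -> vec[t + 2] >= 10) and ((not (u < -14 or vec[u + 2] > -13)) -> store(vec, u, 2*t + 12)[t + 2] >= 10)
Answer: WP = ((u < -14 or vec[u + 2] > -13) -> vec[t + 2] >= 10) and ((not (u < -14 or vec[u + 2] > -13)) -> store(vec, u, 2*t + 12)[t + 2] >= 10)


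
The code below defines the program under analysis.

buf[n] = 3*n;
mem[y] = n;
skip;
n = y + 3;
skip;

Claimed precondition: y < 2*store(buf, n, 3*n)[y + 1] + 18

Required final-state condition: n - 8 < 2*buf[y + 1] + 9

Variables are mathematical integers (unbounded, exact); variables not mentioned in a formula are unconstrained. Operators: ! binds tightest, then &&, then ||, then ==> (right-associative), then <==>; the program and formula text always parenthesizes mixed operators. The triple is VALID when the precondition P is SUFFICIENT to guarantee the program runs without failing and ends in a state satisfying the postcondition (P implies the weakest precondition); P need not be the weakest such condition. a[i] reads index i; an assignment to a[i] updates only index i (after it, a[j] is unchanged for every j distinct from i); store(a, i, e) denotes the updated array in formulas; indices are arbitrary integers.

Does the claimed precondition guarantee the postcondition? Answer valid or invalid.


Working backward. After the program, the postcondition n - 8 < 2*buf[y + 1] + 9 must hold; in canonical form it is n < 2*buf[y + 1] + 17.
Before skip: n < 2*buf[y + 1] + 17
Before n := y + 3: y < 2*buf[y + 1] + 14
Before skip: y < 2*buf[y + 1] + 14
Before mem[y] := n: y < 2*buf[y + 1] + 14
Before buf[n] := 3*n: y < 2*store(buf, n, 3*n)[y + 1] + 14
The weakest precondition is y < 2*store(buf, n, 3*n)[y + 1] + 14.
Check whether y < 2*store(buf, n, 3*n)[y + 1] + 18 implies it.
Countermodel: at the initial state buf = {[-15215] = 2, [1] = -7, elsewhere 2}, n = -15215, y = 0, the precondition holds but the weakest precondition fails.
Answer: invalid


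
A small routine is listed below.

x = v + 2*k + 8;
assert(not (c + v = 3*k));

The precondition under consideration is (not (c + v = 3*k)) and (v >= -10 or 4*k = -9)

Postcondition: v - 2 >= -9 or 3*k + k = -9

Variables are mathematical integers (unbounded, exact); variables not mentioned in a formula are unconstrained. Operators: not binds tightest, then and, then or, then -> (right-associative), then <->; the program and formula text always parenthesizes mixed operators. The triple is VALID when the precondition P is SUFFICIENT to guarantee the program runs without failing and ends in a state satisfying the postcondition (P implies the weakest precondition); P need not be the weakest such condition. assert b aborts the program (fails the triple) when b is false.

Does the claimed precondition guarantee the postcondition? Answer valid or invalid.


Working backward. After the program, the postcondition v - 2 >= -9 or 3*k + k = -9 must hold; in canonical form it is v >= -7 or 4*k = -9.
Before assert not (c + v = 3*k): (not (c + v = 3*k)) and (v >= -7 or 4*k = -9)
Before x := v + 2*k + 8: (not (c + v = 3*k)) and (v >= -7 or 4*k = -9)
The weakest precondition is (not (c + v = 3*k)) and (v >= -7 or 4*k = -9).
Check whether (not (c + v = 3*k)) and (v >= -10 or 4*k = -9) implies it.
Countermodel: at the initial state c = 11, k = 0, v = -10, the precondition holds but the weakest precondition fails.
Answer: invalid


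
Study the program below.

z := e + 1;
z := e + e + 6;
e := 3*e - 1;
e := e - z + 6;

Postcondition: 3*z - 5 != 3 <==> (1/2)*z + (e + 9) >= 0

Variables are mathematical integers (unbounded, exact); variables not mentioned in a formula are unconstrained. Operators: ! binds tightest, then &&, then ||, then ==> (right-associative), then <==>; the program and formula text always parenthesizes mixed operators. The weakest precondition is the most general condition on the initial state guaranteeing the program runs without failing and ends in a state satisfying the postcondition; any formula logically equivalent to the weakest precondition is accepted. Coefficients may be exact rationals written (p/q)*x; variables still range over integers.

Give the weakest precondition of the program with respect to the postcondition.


Working backward. After the program, the postcondition 3*z - 5 != 3 <==> (1/2)*z + (e + 9) >= 0 must hold; in canonical form it is 3*z != 8 <==> e + (1/2)*z >= -9.
Before e := e - z + 6: 3*z != 8 <==> e >= (1/2)*z - 15
Before e := 3*e - 1: 3*z != 8 <==> 3*e >= (1/2)*z - 14
Before z := e + e + 6: 6*e != -10 <==> 2*e >= -11
Before z := e + 1: 6*e != -10 <==> 2*e >= -11
Answer: WP = 6*e != -10 <==> 2*e >= -11


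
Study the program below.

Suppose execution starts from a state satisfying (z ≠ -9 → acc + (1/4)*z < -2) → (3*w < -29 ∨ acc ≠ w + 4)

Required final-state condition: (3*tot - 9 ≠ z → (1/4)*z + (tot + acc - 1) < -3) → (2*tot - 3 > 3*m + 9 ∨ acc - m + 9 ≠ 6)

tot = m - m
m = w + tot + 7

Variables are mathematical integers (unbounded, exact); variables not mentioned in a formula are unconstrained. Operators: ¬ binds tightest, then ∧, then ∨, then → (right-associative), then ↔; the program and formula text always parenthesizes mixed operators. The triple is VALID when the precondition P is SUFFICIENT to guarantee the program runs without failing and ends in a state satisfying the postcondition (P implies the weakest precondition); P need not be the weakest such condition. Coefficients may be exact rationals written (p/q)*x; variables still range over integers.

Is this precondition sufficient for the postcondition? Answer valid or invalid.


Working backward. After the program, the postcondition (3*tot - 9 ≠ z → (1/4)*z + (tot + acc - 1) < -3) → (2*tot - 3 > 3*m + 9 ∨ acc - m + 9 ≠ 6) must hold; in canonical form it is (3*tot ≠ z + 9 → acc + tot + (1/4)*z < -2) → (2*tot > 3*m + 12 ∨ acc ≠ m - 3).
Before m := w + tot + 7: (3*tot ≠ z + 9 → acc + tot + (1/4)*z < -2) → (tot + 3*w < -33 ∨ acc ≠ tot + w + 4)
Before tot := m - m: (z ≠ -9 → acc + (1/4)*z < -2) → (3*w < -33 ∨ acc ≠ w + 4)
The weakest precondition is (z ≠ -9 → acc + (1/4)*z < -2) → (3*w < -33 ∨ acc ≠ w + 4).
Check whether (z ≠ -9 → acc + (1/4)*z < -2) → (3*w < -29 ∨ acc ≠ w + 4) implies it.
Countermodel: at the initial state acc = -6, w = -10, z = -10, the precondition holds but the weakest precondition fails.
Answer: invalid


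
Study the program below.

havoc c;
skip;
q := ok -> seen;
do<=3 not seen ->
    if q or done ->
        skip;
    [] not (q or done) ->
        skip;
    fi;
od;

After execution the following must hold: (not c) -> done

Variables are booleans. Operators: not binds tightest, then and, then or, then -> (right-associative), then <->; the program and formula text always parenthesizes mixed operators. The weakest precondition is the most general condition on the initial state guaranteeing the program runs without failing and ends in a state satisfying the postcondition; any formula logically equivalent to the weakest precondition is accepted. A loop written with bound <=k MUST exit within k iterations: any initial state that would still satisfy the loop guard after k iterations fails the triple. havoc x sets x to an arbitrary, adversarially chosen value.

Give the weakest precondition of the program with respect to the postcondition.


Working backward. After the program, (not c) -> done must hold.
Before the loop (bound <=3), unroll the exhaustion recursion (WP_0 = exit-now case; WP_j = one more guarded iteration, up to j = 3):
  WP_0: seen and ((not c) -> done)
  WP_1: ((not seen) -> (((q or done) -> (seen and ((not c) -> done))) and ((not (q or done)) -> (seen and ((not c) -> done))))) and (seen -> ((not c) -> done))
  WP_2: ((not seen) -> (((q or done) -> (((not seen) -> (((q or done) -> (seen and ((not c) -> done))) and ((not (q or done)) -> (seen and ((not c) -> done))))) and (seen -> ((not c) -> done)))) and ((not (q or done)) -> (((not seen) -> (((q or done) -> (seen and ((not c) -> done))) and ((not (q or done)) -> (seen and ((not c) -> done))))) and (seen -> ((not c) -> done)))))) and (seen -> ((not c) -> done))
  WP_3: ((not seen) -> (((q or done) -> (((not seen) -> (((q or done) -> (((not seen) -> (((q or done) -> (seen and ((not c) -> done))) and ((not (q or done)) -> (seen and ((not c) -> done))))) and (seen -> ((not c) -> done)))) and ((not (q or done)) -> (((not seen) -> (((q or done) -> (seen and ((not c) -> done))) and ((not (q or done)) -> (seen and ((not c) -> done))))) and (seen -> ((not c) -> done)))))) and (seen -> ((not c) -> done)))) and ((not (q or done)) -> (((not seen) -> (((q or done) -> (((not seen) -> (((q or done) -> (seen and ((not c) -> done))) and ((not (q or done)) -> (seen and ((not c) -> done))))) and (seen -> ((not c) -> done)))) and ((not (q or done)) -> (((not seen) -> (((q or done) -> (seen and ((not c) -> done))) and ((not (q or done)) -> (seen and ((not c) -> done))))) and (seen -> ((not c) -> done)))))) and (seen -> ((not c) -> done)))))) and (seen -> ((not c) -> done))
So before the loop: ((not seen) -> (((q or done) -> (((not seen) -> (((q or done) -> (((not seen) -> (((q or done) -> (seen and ((not c) -> done))) and ((not (q or done)) -> (seen and ((not c) -> done))))) and (seen -> ((not c) -> done)))) and ((not (q or done)) -> (((not seen) -> (((q or done) -> (seen and ((not c) -> done))) and ((not (q or done)) -> (seen and ((not c) -> done))))) and (seen -> ((not c) -> done)))))) and (seen -> ((not c) -> done)))) and ((not (q or done)) -> (((not seen) -> (((q or done) -> (((not seen) -> (((q or done) -> (seen and ((not c) -> done))) and ((not (q or done)) -> (seen and ((not c) -> done))))) and (seen -> ((not c) -> done)))) and ((not (q or done)) -> (((not seen) -> (((q or done) -> (seen and ((not c) -> done))) and ((not (q or done)) -> (seen and ((not c) -> done))))) and (seen -> ((not c) -> done)))))) and (seen -> ((not c) -> done)))))) and (seen -> ((not c) -> done))
Before q := ok -> seen: ((not seen) -> ((((ok -> seen) or done) -> (((not seen) -> ((((ok -> seen) or done) -> (((not seen) -> ((((ok -> seen) or done) -> (seen and ((not c) -> done))) and ((not ((ok -> seen) or done)) -> (seen and ((not c) -> done))))) and (seen -> ((not c) -> done)))) and ((not ((ok -> seen) or done)) -> (((not seen) -> ((((ok -> seen) or done) -> (seen and ((not c) -> done))) and ((not ((ok -> seen) or done)) -> (seen and ((not c) -> done))))) and (seen -> ((not c) -> done)))))) and (seen -> ((not c) -> done)))) and ((not ((ok -> seen) or done)) -> (((not seen) -> ((((ok -> seen) or done) -> (((not seen) -> ((((ok -> seen) or done) -> (seen and ((not c) -> done))) and ((not ((ok -> seen) or done)) -> (seen and ((not c) -> done))))) and (seen -> ((not c) -> done)))) and ((not ((ok -> seen) or done)) -> (((not seen) -> ((((ok -> seen) or done) -> (seen and ((not c) -> done))) and ((not ((ok -> seen) or done)) -> (seen and ((not c) -> done))))) and (seen -> ((not c) -> done)))))) and (seen -> ((not c) -> done)))))) and (seen -> ((not c) -> done))
Before skip: ((not seen) -> ((((ok -> seen) or done) -> (((not seen) -> ((((ok -> seen) or done) -> (((not seen) -> ((((ok -> seen) or done) -> (seen and ((not c) -> done))) and ((not ((ok -> seen) or done)) -> (seen and ((not c) -> done))))) and (seen -> ((not c) -> done)))) and ((not ((ok -> seen) or done)) -> (((not seen) -> ((((ok -> seen) or done) -> (seen and ((not c) -> done))) and ((not ((ok -> seen) or done)) -> (seen and ((not c) -> done))))) and (seen -> ((not c) -> done)))))) and (seen -> ((not c) -> done)))) and ((not ((ok -> seen) or done)) -> (((not seen) -> ((((ok -> seen) or done) -> (((not seen) -> ((((ok -> seen) or done) -> (seen and ((not c) -> done))) and ((not ((ok -> seen) or done)) -> (seen and ((not c) -> done))))) and (seen -> ((not c) -> done)))) and ((not ((ok -> seen) or done)) -> (((not seen) -> ((((ok -> seen) or done) -> (seen and ((not c) -> done))) and ((not ((ok -> seen) or done)) -> (seen and ((not c) -> done))))) and (seen -> ((not c) -> done)))))) and (seen -> ((not c) -> done)))))) and (seen -> ((not c) -> done))
Before havoc c: ((not seen) -> ((((ok -> seen) or done) -> ((not seen) -> ((((ok -> seen) or done) -> ((not seen) -> ((((ok -> seen) or done) -> seen) and ((not ((ok -> seen) or done)) -> seen)))) and ((not ((ok -> seen) or done)) -> ((not seen) -> ((((ok -> seen) or done) -> seen) and ((not ((ok -> seen) or done)) -> seen))))))) and ((not ((ok -> seen) or done)) -> ((not seen) -> ((((ok -> seen) or done) -> ((not seen) -> ((((ok -> seen) or done) -> seen) and ((not ((ok -> seen) or done)) -> seen)))) and ((not ((ok -> seen) or done)) -> ((not seen) -> ((((ok -> seen) or done) -> seen) and ((not ((ok -> seen) or done)) -> seen))))))))) and ((not seen) -> ((((ok -> seen) or done) -> (((not seen) -> ((((ok -> seen) or done) -> (((not seen) -> ((((ok -> seen) or done) -> (seen and done)) and ((not ((ok -> seen) or done)) -> (seen and done)))) and (seen -> done))) and ((not ((ok -> seen) or done)) -> (((not seen) -> ((((ok -> seen) or done) -> (seen and done)) and ((not ((ok -> seen) or done)) -> (seen and done)))) and (seen -> done))))) and (seen -> done))) and ((not ((ok -> seen) or done)) -> (((not seen) -> ((((ok -> seen) or done) -> (((not seen) -> ((((ok -> seen) or done) -> (seen and done)) and ((not ((ok -> seen) or done)) -> (seen and done)))) and (seen -> done))) and ((not ((ok -> seen) or done)) -> (((not seen) -> ((((ok -> seen) or done) -> (seen and done)) and ((not ((ok -> seen) or done)) -> (seen and done)))) and (seen -> done))))) and (seen -> done))))) and (seen -> done)
Answer: WP = ((not seen) -> ((((ok -> seen) or done) -> ((not seen) -> ((((ok -> seen) or done) -> ((not seen) -> ((((ok -> seen) or done) -> seen) and ((not ((ok -> seen) or done)) -> seen)))) and ((not ((ok -> seen) or done)) -> ((not seen) -> ((((ok -> seen) or done) -> seen) and ((not ((ok -> seen) or done)) -> seen))))))) and ((not ((ok -> seen) or done)) -> ((not seen) -> ((((ok -> seen) or done) -> ((not seen) -> ((((ok -> seen) or done) -> seen) and ((not ((ok -> seen) or done)) -> seen)))) and ((not ((ok -> seen) or done)) -> ((not seen) -> ((((ok -> seen) or done) -> seen) and ((not ((ok -> seen) or done)) -> seen))))))))) and ((not seen) -> ((((ok -> seen) or done) -> (((not seen) -> ((((ok -> seen) or done) -> (((not seen) -> ((((ok -> seen) or done) -> (seen and done)) and ((not ((ok -> seen) or done)) -> (seen and done)))) and (seen -> done))) and ((not ((ok -> seen) or done)) -> (((not seen) -> ((((ok -> seen) or done) -> (seen and done)) and ((not ((ok -> seen) or done)) -> (seen and done)))) and (seen -> done))))) and (seen -> done))) and ((not ((ok -> seen) or done)) -> (((not seen) -> ((((ok -> seen) or done) -> (((not seen) -> ((((ok -> seen) or done) -> (seen and done)) and ((not ((ok -> seen) or done)) -> (seen and done)))) and (seen -> done))) and ((not ((ok -> seen) or done)) -> (((not seen) -> ((((ok -> seen) or done) -> (seen and done)) and ((not ((ok -> seen) or done)) -> (seen and done)))) and (seen -> done))))) and (seen -> done))))) and (seen -> done)


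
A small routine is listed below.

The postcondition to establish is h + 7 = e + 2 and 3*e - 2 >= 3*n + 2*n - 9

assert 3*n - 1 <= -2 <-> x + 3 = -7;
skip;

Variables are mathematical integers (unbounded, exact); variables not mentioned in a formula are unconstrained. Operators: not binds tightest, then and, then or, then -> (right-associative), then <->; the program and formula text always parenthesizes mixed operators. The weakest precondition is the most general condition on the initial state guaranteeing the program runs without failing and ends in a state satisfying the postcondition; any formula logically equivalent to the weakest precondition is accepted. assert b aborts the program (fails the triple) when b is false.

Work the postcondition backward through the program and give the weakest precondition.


Working backward. After the program, the postcondition h + 7 = e + 2 and 3*e - 2 >= 3*n + 2*n - 9 must hold; in canonical form it is h = e - 5 and 3*e >= 5*n - 7.
Before skip: h = e - 5 and 3*e >= 5*n - 7
Before assert 3*n - 1 <= -2 <-> x + 3 = -7: (3*n <= -1 <-> x = -10) and h = e - 5 and 3*e >= 5*n - 7
Answer: WP = (3*n <= -1 <-> x = -10) and h = e - 5 and 3*e >= 5*n - 7


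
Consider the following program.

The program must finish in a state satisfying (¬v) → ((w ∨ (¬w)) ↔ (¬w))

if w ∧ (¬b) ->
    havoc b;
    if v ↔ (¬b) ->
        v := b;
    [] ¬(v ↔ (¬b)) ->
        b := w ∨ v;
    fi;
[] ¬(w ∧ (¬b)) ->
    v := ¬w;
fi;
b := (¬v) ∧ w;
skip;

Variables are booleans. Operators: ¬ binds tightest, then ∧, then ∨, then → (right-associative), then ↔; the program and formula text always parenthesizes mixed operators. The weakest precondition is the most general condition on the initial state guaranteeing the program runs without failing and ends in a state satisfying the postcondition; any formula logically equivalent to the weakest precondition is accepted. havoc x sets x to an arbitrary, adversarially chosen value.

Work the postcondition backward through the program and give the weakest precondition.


Working backward. After the program, the postcondition (¬v) → ((w ∨ (¬w)) ↔ (¬w)) must hold; in canonical form it is (¬v) → (¬w).
Before skip: (¬v) → (¬w)
Before b := (¬v) ∧ w: (¬v) → (¬w)
Then branch requires (v → ((¬v) → (¬w))) ∧ (v → (¬w)) ∧ ((¬v) → ((¬v) → (¬w))); else branch requires w → (¬w).
Before the if: ((w ∧ (¬b)) → ((v → ((¬v) → (¬w))) ∧ (v → (¬w)) ∧ ((¬v) → ((¬v) → (¬w))))) ∧ ((¬(w ∧ (¬b))) → (w → (¬w)))
Answer: WP = ((w ∧ (¬b)) → ((v → ((¬v) → (¬w))) ∧ (v → (¬w)) ∧ ((¬v) → ((¬v) → (¬w))))) ∧ ((¬(w ∧ (¬b))) → (w → (¬w)))


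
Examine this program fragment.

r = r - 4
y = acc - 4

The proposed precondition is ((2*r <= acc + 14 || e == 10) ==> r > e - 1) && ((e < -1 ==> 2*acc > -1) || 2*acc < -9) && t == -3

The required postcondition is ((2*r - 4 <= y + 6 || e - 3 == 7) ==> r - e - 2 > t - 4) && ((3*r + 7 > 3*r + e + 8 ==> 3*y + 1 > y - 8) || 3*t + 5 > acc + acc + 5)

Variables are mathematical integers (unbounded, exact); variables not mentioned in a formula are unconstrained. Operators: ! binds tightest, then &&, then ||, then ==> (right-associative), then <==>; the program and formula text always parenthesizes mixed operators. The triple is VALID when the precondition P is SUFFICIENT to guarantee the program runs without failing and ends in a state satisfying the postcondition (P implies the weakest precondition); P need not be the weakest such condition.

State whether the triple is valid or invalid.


Working backward. After the program, the postcondition ((2*r - 4 <= y + 6 || e - 3 == 7) ==> r - e - 2 > t - 4) && ((3*r + 7 > 3*r + e + 8 ==> 3*y + 1 > y - 8) || 3*t + 5 > acc + acc + 5) must hold; in canonical form it is ((2*r <= y + 10 || e == 10) ==> r > e + t - 2) && ((e < -1 ==> 2*y > -9) || 3*t > 2*acc).
Before y := acc - 4: ((2*r <= acc + 6 || e == 10) ==> r > e + t - 2) && ((e < -1 ==> 2*acc > -1) || 3*t > 2*acc)
Before r := r - 4: ((2*r <= acc + 14 || e == 10) ==> r > e + t + 2) && ((e < -1 ==> 2*acc > -1) || 3*t > 2*acc)
The weakest precondition is ((2*r <= acc + 14 || e == 10) ==> r > e + t + 2) && ((e < -1 ==> 2*acc > -1) || 3*t > 2*acc).
Check whether ((2*r <= acc + 14 || e == 10) ==> r > e - 1) && ((e < -1 ==> 2*acc > -1) || 2*acc < -9) && t == -3 implies it.
Every state satisfying the precondition satisfies the weakest precondition: the implication holds.
Answer: valid
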